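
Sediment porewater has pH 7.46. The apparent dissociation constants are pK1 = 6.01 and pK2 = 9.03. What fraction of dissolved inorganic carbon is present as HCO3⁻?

α₁ = 1 / (1 + [H⁺]/K1 + K2/[H⁺]) = 1 / (1 + 10^-1.45 + 10^-1.57)
   = 1 / (1 + 0.035481 + 0.026915) = 1/1.0624 = 0.9413

α₁ = 0.941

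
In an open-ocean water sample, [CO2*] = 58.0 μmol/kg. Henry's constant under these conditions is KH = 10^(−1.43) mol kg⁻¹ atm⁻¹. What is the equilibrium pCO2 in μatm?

pCO2 = 1560 μatm

KH = 10^(−1.43) = 3.715×10^-2 mol kg⁻¹ atm⁻¹
pCO2 = [CO2*]/KH = 58.0×10^-6 / 3.715×10^-2 = 1.56×10^-3 atm = 1560 μatm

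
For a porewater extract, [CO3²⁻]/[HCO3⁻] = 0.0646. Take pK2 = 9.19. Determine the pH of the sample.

pH = 8.00

From K2 = [H⁺][CO3²⁻]/[HCO3⁻]:  pH = pK2 + log₁₀([CO3²⁻]/[HCO3⁻])
log₁₀(0.0646) = -1.190
pH = 9.19 + (-1.190) = 8.00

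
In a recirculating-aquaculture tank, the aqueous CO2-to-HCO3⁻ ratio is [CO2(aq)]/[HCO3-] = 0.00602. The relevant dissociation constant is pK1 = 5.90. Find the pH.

From K1 = [H⁺][HCO3-]/[CO2(aq)]:  pH = pK1 − log₁₀([CO2(aq)]/[HCO3-])
log₁₀(0.00602) = -2.220
pH = 5.90 − (-2.220) = 8.12

pH = 8.12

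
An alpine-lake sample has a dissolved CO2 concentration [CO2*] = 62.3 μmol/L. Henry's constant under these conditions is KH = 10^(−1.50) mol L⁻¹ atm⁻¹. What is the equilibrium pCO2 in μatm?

pCO2 = 1970 μatm

KH = 10^(−1.50) = 3.162×10^-2 mol L⁻¹ atm⁻¹
pCO2 = [CO2*]/KH = 62.3×10^-6 / 3.162×10^-2 = 1.97×10^-3 atm = 1970 μatm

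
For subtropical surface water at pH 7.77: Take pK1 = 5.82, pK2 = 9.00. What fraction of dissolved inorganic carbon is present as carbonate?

α₂ = 0.0550

α₂ = 1 / (1 + [H⁺]/K2 + [H⁺]²/(K1K2)) = 1 / (1 + 10^+1.23 + 10^-0.72)
   = 1 / (1 + 16.982 + 0.19055) = 1/18.173 = 0.05503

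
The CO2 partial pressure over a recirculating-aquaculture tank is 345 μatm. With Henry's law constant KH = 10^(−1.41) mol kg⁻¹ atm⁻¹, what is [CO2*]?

[CO2*] = 13.4 μmol/kg

KH = 10^(−1.41) = 3.890×10^-2 mol kg⁻¹ atm⁻¹
[CO2*] = KH · pCO2 = 3.890×10^-2 × 345×10^-6 atm = 1.34×10^-5 mol/kg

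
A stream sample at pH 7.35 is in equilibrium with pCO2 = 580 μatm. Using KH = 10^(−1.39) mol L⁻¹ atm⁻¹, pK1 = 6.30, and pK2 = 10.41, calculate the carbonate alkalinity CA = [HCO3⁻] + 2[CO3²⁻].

CA = 0.266 mmol/L

[CO2*] = KH · pCO2 = 10^(−1.39) × 580×10^-6 = 2.363×10^-5 mol/L
α₀ = 1/(1 + K1/[H⁺] + K1K2/[H⁺]²) = 1/(1 + 10^+1.05 + 10^-2.01) = 0.08177
DIC = [CO2*]/α₀ = 2.363×10^-5 / 0.08177 = 0.2890 mmol/L
CA = (α₁ + 2α₂)·DIC = (0.9174 + 2×0.0007991) × 0.2890 = 0.266 mmol/L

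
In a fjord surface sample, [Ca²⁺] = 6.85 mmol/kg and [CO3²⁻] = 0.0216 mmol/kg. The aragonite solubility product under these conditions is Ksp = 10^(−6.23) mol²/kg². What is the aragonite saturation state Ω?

Ksp = 10^(−6.23) = 5.888×10^-7
Ω = [Ca²⁺][CO3²⁻]/Ksp = (6.85×10^-3)(0.0216×10^-3) / 5.888×10^-7 = 0.251

Ω = 0.251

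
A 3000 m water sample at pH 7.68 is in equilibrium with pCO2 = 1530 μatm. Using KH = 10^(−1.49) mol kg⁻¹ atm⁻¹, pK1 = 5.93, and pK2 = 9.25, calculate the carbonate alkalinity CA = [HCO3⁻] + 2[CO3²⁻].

CA = 2.93 mmol/kg

[CO2*] = KH · pCO2 = 10^(−1.49) × 1530×10^-6 = 4.951×10^-5 mol/kg
α₀ = 1/(1 + K1/[H⁺] + K1K2/[H⁺]²) = 1/(1 + 10^+1.75 + 10^+0.18) = 0.01702
DIC = [CO2*]/α₀ = 4.951×10^-5 / 0.01702 = 2.909 mmol/kg
CA = (α₁ + 2α₂)·DIC = (0.9572 + 2×0.02576) × 2.909 = 2.93 mmol/kg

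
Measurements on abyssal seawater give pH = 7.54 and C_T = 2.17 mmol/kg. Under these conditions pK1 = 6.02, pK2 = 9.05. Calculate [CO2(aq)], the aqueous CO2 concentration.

α₀ = 1 / (1 + K1/[H⁺] + K1K2/[H⁺]²) = 1 / (1 + 10^+1.52 + 10^+0.01)
   = 1 / (1 + 33.113 + 1.0233) = 1/35.136 = 0.02846
[CO2*] = α₀ × DIC = 0.02846 × 2.17 = 0.0618 mmol/kg

[CO2*] = 0.0618 mmol/kg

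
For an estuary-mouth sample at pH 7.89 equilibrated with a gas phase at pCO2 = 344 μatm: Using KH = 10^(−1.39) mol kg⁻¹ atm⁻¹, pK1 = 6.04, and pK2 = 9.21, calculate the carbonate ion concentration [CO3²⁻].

[CO2*] = KH · pCO2 = 10^(−1.39) × 344×10^-6 = 1.401×10^-5 mol/kg
α₀ = 1/(1 + K1/[H⁺] + K1K2/[H⁺]²) = 1/(1 + 10^+1.85 + 10^+0.53) = 0.01330
DIC = [CO2*]/α₀ = 1.401×10^-5 / 0.01330 = 1.054 mmol/kg
[CO3²⁻] = α₂·DIC; α₂ = 0.04507, so [CO3²⁻] = 0.04507 × 1.054 = 0.0475 mmol/kg

[CO3²⁻] = 0.0475 mmol/kg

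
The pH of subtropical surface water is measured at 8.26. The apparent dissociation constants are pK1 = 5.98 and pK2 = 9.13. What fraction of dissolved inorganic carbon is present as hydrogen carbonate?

α₁ = 0.877

α₁ = 1 / (1 + [H⁺]/K1 + K2/[H⁺]) = 1 / (1 + 10^-2.28 + 10^-0.87)
   = 1 / (1 + 0.0052481 + 0.13490) = 1/1.1401 = 0.8771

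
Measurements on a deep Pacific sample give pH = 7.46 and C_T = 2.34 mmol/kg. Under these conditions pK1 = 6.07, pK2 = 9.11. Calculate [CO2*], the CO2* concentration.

α₀ = 1 / (1 + K1/[H⁺] + K1K2/[H⁺]²) = 1 / (1 + 10^+1.39 + 10^-0.26)
   = 1 / (1 + 24.547 + 0.54954) = 1/26.097 = 0.03832
[CO2*] = α₀ × DIC = 0.03832 × 2.34 = 0.0897 mmol/kg

[CO2*] = 0.0897 mmol/kg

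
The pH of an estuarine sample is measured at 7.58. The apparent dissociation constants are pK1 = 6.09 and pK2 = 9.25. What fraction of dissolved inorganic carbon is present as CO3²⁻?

α₂ = 1 / (1 + [H⁺]/K2 + [H⁺]²/(K1K2)) = 1 / (1 + 10^+1.67 + 10^+0.18)
   = 1 / (1 + 46.774 + 1.5136) = 1/49.287 = 0.02029

α₂ = 0.0203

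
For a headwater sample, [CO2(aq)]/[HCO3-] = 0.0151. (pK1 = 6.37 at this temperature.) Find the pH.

pH = 8.19

From K1 = [H⁺][HCO3-]/[CO2(aq)]:  pH = pK1 − log₁₀([CO2(aq)]/[HCO3-])
log₁₀(0.0151) = -1.821
pH = 6.37 − (-1.821) = 8.19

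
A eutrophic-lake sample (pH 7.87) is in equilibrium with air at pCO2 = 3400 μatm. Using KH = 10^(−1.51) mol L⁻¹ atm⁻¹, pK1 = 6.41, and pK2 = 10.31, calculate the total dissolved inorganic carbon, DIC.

DIC = 3.15 mmol/L

[CO2*] = KH · pCO2 = 10^(−1.51) × 3400×10^-6 = 1.051×10^-4 mol/L
α₀ = 1/(1 + K1/[H⁺] + K1K2/[H⁺]²) = 1/(1 + 10^+1.46 + 10^-0.98) = 0.03339
DIC = [CO2*]/α₀ = 1.051×10^-4 / 0.03339 = 3.15 mmol/L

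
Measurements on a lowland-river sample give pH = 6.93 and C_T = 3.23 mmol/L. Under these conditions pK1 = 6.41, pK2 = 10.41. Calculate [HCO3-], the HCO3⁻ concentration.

α₁ = 1 / (1 + [H⁺]/K1 + K2/[H⁺]) = 1 / (1 + 10^-0.52 + 10^-3.48)
   = 1 / (1 + 0.30200 + 0.00033113) = 1/1.3023 = 0.7679
[HCO3⁻] = α₁ × DIC = 0.7679 × 3.23 = 2.48 mmol/L

[HCO3⁻] = 2.48 mmol/L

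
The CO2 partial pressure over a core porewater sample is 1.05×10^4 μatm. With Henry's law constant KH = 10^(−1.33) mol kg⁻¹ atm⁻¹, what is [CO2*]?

KH = 10^(−1.33) = 4.677×10^-2 mol kg⁻¹ atm⁻¹
[CO2*] = KH · pCO2 = 4.677×10^-2 × 1.05×10^4×10^-6 atm = 4.91×10^-4 mol/kg

[CO2*] = 491 μmol/kg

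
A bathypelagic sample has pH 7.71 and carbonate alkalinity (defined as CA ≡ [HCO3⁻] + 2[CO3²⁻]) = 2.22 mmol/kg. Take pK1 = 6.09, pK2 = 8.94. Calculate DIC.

DIC = 2.15 mmol/kg

CA = [HCO3⁻] + 2[CO3²⁻] = (α₁ + 2α₂)·DIC
At pH 7.71: [H⁺]/K1 = 10^-1.62 = 0.023988, K2/[H⁺] = 10^-1.23 = 0.058884
α₁ = 1/(1 + 0.023988 + 0.058884) = 1/1.0829 = 0.9235; α₂ = α₁·K2/[H⁺] = 0.05438
α₁ + 2α₂ = 1.0322
DIC = CA / (α₁ + 2α₂) = 2.22 / 1.0322 = 2.15 mmol/kg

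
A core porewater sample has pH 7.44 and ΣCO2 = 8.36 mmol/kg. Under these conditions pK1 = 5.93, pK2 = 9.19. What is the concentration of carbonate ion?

[CO3²⁻] = 0.142 mmol/kg

α₂ = 1 / (1 + [H⁺]/K2 + [H⁺]²/(K1K2)) = 1 / (1 + 10^+1.75 + 10^+0.24)
   = 1 / (1 + 56.234 + 1.7378) = 1/58.972 = 0.01696
[CO3²⁻] = α₂ × DIC = 0.01696 × 8.36 = 0.142 mmol/kg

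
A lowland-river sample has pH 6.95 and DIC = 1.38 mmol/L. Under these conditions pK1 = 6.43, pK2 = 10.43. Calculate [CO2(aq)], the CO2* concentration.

α₀ = 1 / (1 + K1/[H⁺] + K1K2/[H⁺]²) = 1 / (1 + 10^+0.52 + 10^-2.96)
   = 1 / (1 + 3.3113 + 0.0010965) = 1/4.3124 = 0.2319
[CO2*] = α₀ × DIC = 0.2319 × 1.38 = 0.320 mmol/L

[CO2*] = 0.320 mmol/L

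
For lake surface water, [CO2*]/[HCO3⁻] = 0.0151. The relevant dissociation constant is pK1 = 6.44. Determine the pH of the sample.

pH = 8.26

From K1 = [H⁺][HCO3⁻]/[CO2*]:  pH = pK1 − log₁₀([CO2*]/[HCO3⁻])
log₁₀(0.0151) = -1.821
pH = 6.44 − (-1.821) = 8.26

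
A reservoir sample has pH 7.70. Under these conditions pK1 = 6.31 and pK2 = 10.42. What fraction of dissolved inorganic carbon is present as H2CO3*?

α₀ = 0.0391

α₀ = 1 / (1 + K1/[H⁺] + K1K2/[H⁺]²) = 1 / (1 + 10^+1.39 + 10^-1.33)
   = 1 / (1 + 24.547 + 0.046774) = 1/25.594 = 0.03907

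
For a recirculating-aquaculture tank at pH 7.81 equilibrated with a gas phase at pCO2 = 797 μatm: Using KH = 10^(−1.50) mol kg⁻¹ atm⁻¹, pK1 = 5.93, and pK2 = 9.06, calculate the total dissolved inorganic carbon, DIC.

[CO2*] = KH · pCO2 = 10^(−1.50) × 797×10^-6 = 2.520×10^-5 mol/kg
α₀ = 1/(1 + K1/[H⁺] + K1K2/[H⁺]²) = 1/(1 + 10^+1.88 + 10^+0.63) = 0.01233
DIC = [CO2*]/α₀ = 2.520×10^-5 / 0.01233 = 2.04 mmol/kg

DIC = 2.04 mmol/kg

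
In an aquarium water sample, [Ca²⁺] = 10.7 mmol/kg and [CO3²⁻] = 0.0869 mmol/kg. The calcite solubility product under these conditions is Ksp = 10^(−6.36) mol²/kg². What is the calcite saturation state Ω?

Ω = 2.13

Ksp = 10^(−6.36) = 4.365×10^-7
Ω = [Ca²⁺][CO3²⁻]/Ksp = (10.7×10^-3)(0.0869×10^-3) / 4.365×10^-7 = 2.13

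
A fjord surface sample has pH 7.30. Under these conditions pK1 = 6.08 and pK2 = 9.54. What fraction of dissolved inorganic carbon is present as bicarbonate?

α₁ = 0.938

α₁ = 1 / (1 + [H⁺]/K1 + K2/[H⁺]) = 1 / (1 + 10^-1.22 + 10^-2.24)
   = 1 / (1 + 0.060256 + 0.0057544) = 1/1.0660 = 0.9381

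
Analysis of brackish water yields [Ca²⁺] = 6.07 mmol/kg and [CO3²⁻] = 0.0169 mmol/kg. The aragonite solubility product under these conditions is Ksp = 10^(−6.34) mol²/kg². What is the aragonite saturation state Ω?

Ω = 0.224

Ksp = 10^(−6.34) = 4.571×10^-7
Ω = [Ca²⁺][CO3²⁻]/Ksp = (6.07×10^-3)(0.0169×10^-3) / 4.571×10^-7 = 0.224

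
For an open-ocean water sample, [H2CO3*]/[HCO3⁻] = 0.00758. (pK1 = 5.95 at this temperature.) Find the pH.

From K1 = [H⁺][HCO3⁻]/[H2CO3*]:  pH = pK1 − log₁₀([H2CO3*]/[HCO3⁻])
log₁₀(0.00758) = -2.120
pH = 5.95 − (-2.120) = 8.07

pH = 8.07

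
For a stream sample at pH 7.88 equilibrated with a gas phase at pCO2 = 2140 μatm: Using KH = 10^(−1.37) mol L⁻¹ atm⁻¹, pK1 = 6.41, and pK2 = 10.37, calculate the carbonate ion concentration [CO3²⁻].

[CO3²⁻] = 8.72 μmol/L

[CO2*] = KH · pCO2 = 10^(−1.37) × 2140×10^-6 = 9.129×10^-5 mol/L
α₀ = 1/(1 + K1/[H⁺] + K1K2/[H⁺]²) = 1/(1 + 10^+1.47 + 10^-1.02) = 0.03267
DIC = [CO2*]/α₀ = 9.129×10^-5 / 0.03267 = 2.794 mmol/L
[CO3²⁻] = α₂·DIC; α₂ = 0.003120, so [CO3²⁻] = 0.003120 × 2.794 = 0.00872 mmol/L = 8.72 μmol/L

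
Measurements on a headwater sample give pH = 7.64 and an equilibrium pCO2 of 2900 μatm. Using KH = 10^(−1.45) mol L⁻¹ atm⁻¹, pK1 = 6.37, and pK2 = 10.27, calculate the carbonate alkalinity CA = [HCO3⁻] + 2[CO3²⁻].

CA = 1.92 mmol/L

[CO2*] = KH · pCO2 = 10^(−1.45) × 2900×10^-6 = 1.029×10^-4 mol/L
α₀ = 1/(1 + K1/[H⁺] + K1K2/[H⁺]²) = 1/(1 + 10^+1.27 + 10^-1.36) = 0.05085
DIC = [CO2*]/α₀ = 1.029×10^-4 / 0.05085 = 2.023 mmol/L
CA = (α₁ + 2α₂)·DIC = (0.9469 + 2×0.002220) × 2.023 = 1.92 mmol/L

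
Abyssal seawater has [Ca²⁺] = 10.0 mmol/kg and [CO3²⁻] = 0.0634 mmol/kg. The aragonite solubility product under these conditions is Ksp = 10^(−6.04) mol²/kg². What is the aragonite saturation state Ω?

Ω = 0.695

Ksp = 10^(−6.04) = 9.120×10^-7
Ω = [Ca²⁺][CO3²⁻]/Ksp = (10.0×10^-3)(0.0634×10^-3) / 9.120×10^-7 = 0.695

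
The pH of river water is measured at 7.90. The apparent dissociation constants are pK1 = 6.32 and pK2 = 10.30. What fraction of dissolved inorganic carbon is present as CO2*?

α₀ = 1 / (1 + K1/[H⁺] + K1K2/[H⁺]²) = 1 / (1 + 10^+1.58 + 10^-0.82)
   = 1 / (1 + 38.019 + 0.15136) = 1/39.170 = 0.02553

α₀ = 0.0255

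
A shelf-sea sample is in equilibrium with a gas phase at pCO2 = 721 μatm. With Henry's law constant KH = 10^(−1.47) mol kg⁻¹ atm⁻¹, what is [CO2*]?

[CO2*] = 24.4 μmol/kg

KH = 10^(−1.47) = 3.388×10^-2 mol kg⁻¹ atm⁻¹
[CO2*] = KH · pCO2 = 3.388×10^-2 × 721×10^-6 atm = 2.44×10^-5 mol/kg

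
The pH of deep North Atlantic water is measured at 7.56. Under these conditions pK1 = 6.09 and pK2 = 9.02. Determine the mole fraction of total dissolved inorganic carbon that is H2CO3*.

α₀ = 1 / (1 + K1/[H⁺] + K1K2/[H⁺]²) = 1 / (1 + 10^+1.47 + 10^+0.01)
   = 1 / (1 + 29.512 + 1.0233) = 1/31.535 = 0.03171

α₀ = 0.0317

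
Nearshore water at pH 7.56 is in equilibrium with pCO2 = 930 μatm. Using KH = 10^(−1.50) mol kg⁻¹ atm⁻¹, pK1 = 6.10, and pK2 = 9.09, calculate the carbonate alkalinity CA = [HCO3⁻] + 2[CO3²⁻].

[CO2*] = KH · pCO2 = 10^(−1.50) × 930×10^-6 = 2.941×10^-5 mol/kg
α₀ = 1/(1 + K1/[H⁺] + K1K2/[H⁺]²) = 1/(1 + 10^+1.46 + 10^-0.07) = 0.03258
DIC = [CO2*]/α₀ = 2.941×10^-5 / 0.03258 = 0.9026 mmol/kg
CA = (α₁ + 2α₂)·DIC = (0.9397 + 2×0.02773) × 0.9026 = 0.898 mmol/kg

CA = 0.898 mmol/kg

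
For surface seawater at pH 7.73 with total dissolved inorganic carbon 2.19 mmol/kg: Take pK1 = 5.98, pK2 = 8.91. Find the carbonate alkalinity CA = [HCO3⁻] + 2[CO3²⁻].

CA = 2.29 mmol/kg

CA = [HCO3⁻] + 2[CO3²⁻] = (α₁ + 2α₂)·DIC
At pH 7.73: [H⁺]/K1 = 10^-1.75 = 0.017783, K2/[H⁺] = 10^-1.18 = 0.066069
α₁ = 1/(1 + 0.017783 + 0.066069) = 1/1.0839 = 0.9226; α₂ = α₁·K2/[H⁺] = 0.06096
α₁ + 2α₂ = 1.0446
CA = 1.0446 × 2.19 = 2.29 mmol/kg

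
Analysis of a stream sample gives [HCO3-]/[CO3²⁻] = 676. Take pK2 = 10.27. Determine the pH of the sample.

From K2 = [H⁺][CO3²⁻]/[HCO3-]:  pH = pK2 − log₁₀([HCO3-]/[CO3²⁻])
log₁₀(676) = +2.830
pH = 10.27 − (+2.830) = 7.44

pH = 7.44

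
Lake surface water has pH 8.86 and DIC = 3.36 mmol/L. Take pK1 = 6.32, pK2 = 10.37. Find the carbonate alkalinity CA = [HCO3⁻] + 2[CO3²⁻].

CA = [HCO3⁻] + 2[CO3²⁻] = (α₁ + 2α₂)·DIC
At pH 8.86: [H⁺]/K1 = 10^-2.54 = 0.0028840, K2/[H⁺] = 10^-1.51 = 0.030903
α₁ = 1/(1 + 0.0028840 + 0.030903) = 1/1.0338 = 0.9673; α₂ = α₁·K2/[H⁺] = 0.02989
α₁ + 2α₂ = 1.0271
CA = 1.0271 × 3.36 = 3.45 mmol/L

CA = 3.45 mmol/L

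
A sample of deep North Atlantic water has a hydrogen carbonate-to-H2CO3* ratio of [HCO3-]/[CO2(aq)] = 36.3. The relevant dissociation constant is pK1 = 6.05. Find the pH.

pH = 7.61

From K1 = [H⁺][HCO3-]/[CO2(aq)]:  pH = pK1 + log₁₀([HCO3-]/[CO2(aq)])
log₁₀(36.3) = +1.560
pH = 6.05 + (+1.560) = 7.61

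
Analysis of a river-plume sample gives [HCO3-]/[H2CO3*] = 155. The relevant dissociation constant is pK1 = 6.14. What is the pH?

From K1 = [H⁺][HCO3-]/[H2CO3*]:  pH = pK1 + log₁₀([HCO3-]/[H2CO3*])
log₁₀(155) = +2.190
pH = 6.14 + (+2.190) = 8.33

pH = 8.33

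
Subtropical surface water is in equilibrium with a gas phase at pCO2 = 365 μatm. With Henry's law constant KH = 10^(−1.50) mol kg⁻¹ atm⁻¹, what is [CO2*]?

[CO2*] = 11.5 μmol/kg

KH = 10^(−1.50) = 3.162×10^-2 mol kg⁻¹ atm⁻¹
[CO2*] = KH · pCO2 = 3.162×10^-2 × 365×10^-6 atm = 1.15×10^-5 mol/kg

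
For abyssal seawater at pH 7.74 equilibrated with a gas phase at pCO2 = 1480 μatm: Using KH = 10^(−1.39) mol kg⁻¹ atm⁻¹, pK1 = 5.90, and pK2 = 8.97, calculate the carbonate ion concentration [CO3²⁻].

[CO2*] = KH · pCO2 = 10^(−1.39) × 1480×10^-6 = 6.029×10^-5 mol/kg
α₀ = 1/(1 + K1/[H⁺] + K1K2/[H⁺]²) = 1/(1 + 10^+1.84 + 10^+0.61) = 0.01347
DIC = [CO2*]/α₀ = 6.029×10^-5 / 0.01347 = 4.477 mmol/kg
[CO3²⁻] = α₂·DIC; α₂ = 0.05486, so [CO3²⁻] = 0.05486 × 4.477 = 0.246 mmol/kg

[CO3²⁻] = 0.246 mmol/kg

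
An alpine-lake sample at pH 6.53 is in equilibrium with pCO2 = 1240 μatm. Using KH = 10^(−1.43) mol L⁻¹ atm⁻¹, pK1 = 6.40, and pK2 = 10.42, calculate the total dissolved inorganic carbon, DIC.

[CO2*] = KH · pCO2 = 10^(−1.43) × 1240×10^-6 = 4.607×10^-5 mol/L
α₀ = 1/(1 + K1/[H⁺] + K1K2/[H⁺]²) = 1/(1 + 10^+0.13 + 10^-3.76) = 0.4257
DIC = [CO2*]/α₀ = 4.607×10^-5 / 0.4257 = 0.108 mmol/L

DIC = 0.108 mmol/L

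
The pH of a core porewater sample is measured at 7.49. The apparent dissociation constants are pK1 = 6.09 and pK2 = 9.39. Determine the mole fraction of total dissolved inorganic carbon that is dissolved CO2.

α₀ = 0.0378

α₀ = 1 / (1 + K1/[H⁺] + K1K2/[H⁺]²) = 1 / (1 + 10^+1.40 + 10^-0.50)
   = 1 / (1 + 25.119 + 0.31623) = 1/26.435 = 0.03783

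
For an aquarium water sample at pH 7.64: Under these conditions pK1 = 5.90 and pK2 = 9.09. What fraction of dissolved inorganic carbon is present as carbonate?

α₂ = 0.0337

α₂ = 1 / (1 + [H⁺]/K2 + [H⁺]²/(K1K2)) = 1 / (1 + 10^+1.45 + 10^-0.29)
   = 1 / (1 + 28.184 + 0.51286) = 1/29.697 = 0.03367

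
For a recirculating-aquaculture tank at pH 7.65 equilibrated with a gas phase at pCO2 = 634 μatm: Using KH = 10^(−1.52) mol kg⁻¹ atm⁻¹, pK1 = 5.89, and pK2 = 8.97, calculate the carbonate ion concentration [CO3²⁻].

[CO2*] = KH · pCO2 = 10^(−1.52) × 634×10^-6 = 1.915×10^-5 mol/kg
α₀ = 1/(1 + K1/[H⁺] + K1K2/[H⁺]²) = 1/(1 + 10^+1.76 + 10^+0.44) = 0.01631
DIC = [CO2*]/α₀ = 1.915×10^-5 / 0.01631 = 1.174 mmol/kg
[CO3²⁻] = α₂·DIC; α₂ = 0.04493, so [CO3²⁻] = 0.04493 × 1.174 = 0.0527 mmol/kg

[CO3²⁻] = 0.0527 mmol/kg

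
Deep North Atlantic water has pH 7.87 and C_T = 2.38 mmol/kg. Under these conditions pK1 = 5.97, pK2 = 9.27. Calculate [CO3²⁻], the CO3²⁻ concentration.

[CO3²⁻] = 0.0900 mmol/kg

α₂ = 1 / (1 + [H⁺]/K2 + [H⁺]²/(K1K2)) = 1 / (1 + 10^+1.40 + 10^-0.50)
   = 1 / (1 + 25.119 + 0.31623) = 1/26.435 = 0.03783
[CO3²⁻] = α₂ × DIC = 0.03783 × 2.38 = 0.0900 mmol/kg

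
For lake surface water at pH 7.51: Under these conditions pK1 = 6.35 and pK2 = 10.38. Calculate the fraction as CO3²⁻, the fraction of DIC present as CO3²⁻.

α₂ = 1 / (1 + [H⁺]/K2 + [H⁺]²/(K1K2)) = 1 / (1 + 10^+2.87 + 10^+1.71)
   = 1 / (1 + 741.31 + 51.286) = 1/793.60 = 0.001260

α₂ = 0.00126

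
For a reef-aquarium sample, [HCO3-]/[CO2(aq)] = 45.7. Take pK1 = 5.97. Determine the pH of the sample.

From K1 = [H⁺][HCO3-]/[CO2(aq)]:  pH = pK1 + log₁₀([HCO3-]/[CO2(aq)])
log₁₀(45.7) = +1.660
pH = 5.97 + (+1.660) = 7.63

pH = 7.63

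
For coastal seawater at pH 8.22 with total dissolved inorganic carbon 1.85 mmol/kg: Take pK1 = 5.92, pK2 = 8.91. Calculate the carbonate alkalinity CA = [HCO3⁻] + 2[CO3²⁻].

CA = 2.15 mmol/kg

CA = [HCO3⁻] + 2[CO3²⁻] = (α₁ + 2α₂)·DIC
At pH 8.22: [H⁺]/K1 = 10^-2.30 = 0.0050119, K2/[H⁺] = 10^-0.69 = 0.20417
α₁ = 1/(1 + 0.0050119 + 0.20417) = 1/1.2092 = 0.8270; α₂ = α₁·K2/[H⁺] = 0.1689
α₁ + 2α₂ = 1.1647
CA = 1.1647 × 1.85 = 2.15 mmol/kg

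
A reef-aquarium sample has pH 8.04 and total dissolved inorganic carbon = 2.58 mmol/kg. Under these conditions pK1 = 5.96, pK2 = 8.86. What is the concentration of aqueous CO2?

[CO2*] = 18.5 μmol/kg

α₀ = 1 / (1 + K1/[H⁺] + K1K2/[H⁺]²) = 1 / (1 + 10^+2.08 + 10^+1.26)
   = 1 / (1 + 120.23 + 18.197) = 1/139.42 = 0.007172
[CO2*] = α₀ × DIC = 0.007172 × 2.58 = 0.0185 mmol/kg = 18.5 μmol/kg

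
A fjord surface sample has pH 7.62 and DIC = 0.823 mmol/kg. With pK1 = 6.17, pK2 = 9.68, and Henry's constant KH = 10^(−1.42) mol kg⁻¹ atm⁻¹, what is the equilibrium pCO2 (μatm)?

pCO2 = 736 μatm

α₀ = 1 / (1 + K1/[H⁺] + K1K2/[H⁺]²) = 1 / (1 + 10^+1.45 + 10^-0.61)
   = 1 / (1 + 28.184 + 0.24547) = 1/29.429 = 0.03398
[CO2*] = α₀ × DIC = 0.03398 × 0.823 = 0.02797 mmol/kg
pCO2 = [CO2*]/KH = 2.797×10^-5 / 3.802×10^-2 = 736 μatm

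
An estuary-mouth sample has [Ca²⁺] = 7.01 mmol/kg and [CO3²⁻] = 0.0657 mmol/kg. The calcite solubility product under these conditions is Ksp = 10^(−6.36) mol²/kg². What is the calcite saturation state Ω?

Ksp = 10^(−6.36) = 4.365×10^-7
Ω = [Ca²⁺][CO3²⁻]/Ksp = (7.01×10^-3)(0.0657×10^-3) / 4.365×10^-7 = 1.06

Ω = 1.06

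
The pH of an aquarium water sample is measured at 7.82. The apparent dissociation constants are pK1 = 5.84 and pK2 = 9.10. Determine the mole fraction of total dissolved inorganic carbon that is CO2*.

α₀ = 1 / (1 + K1/[H⁺] + K1K2/[H⁺]²) = 1 / (1 + 10^+1.98 + 10^+0.70)
   = 1 / (1 + 95.499 + 5.0119) = 1/101.51 = 0.009851

α₀ = 0.00985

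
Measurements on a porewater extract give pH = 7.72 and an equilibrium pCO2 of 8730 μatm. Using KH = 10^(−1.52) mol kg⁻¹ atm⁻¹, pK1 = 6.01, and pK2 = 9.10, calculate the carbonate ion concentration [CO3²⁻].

[CO2*] = KH · pCO2 = 10^(−1.52) × 8730×10^-6 = 2.636×10^-4 mol/kg
α₀ = 1/(1 + K1/[H⁺] + K1K2/[H⁺]²) = 1/(1 + 10^+1.71 + 10^+0.33) = 0.01837
DIC = [CO2*]/α₀ = 2.636×10^-4 / 0.01837 = 14.35 mmol/kg
[CO3²⁻] = α₂·DIC; α₂ = 0.03928, so [CO3²⁻] = 0.03928 × 14.35 = 0.564 mmol/kg

[CO3²⁻] = 0.564 mmol/kg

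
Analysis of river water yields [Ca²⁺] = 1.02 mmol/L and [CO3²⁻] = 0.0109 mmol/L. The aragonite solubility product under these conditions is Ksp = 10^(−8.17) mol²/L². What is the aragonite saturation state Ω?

Ksp = 10^(−8.17) = 6.761×10^-9
Ω = [Ca²⁺][CO3²⁻]/Ksp = (1.02×10^-3)(0.0109×10^-3) / 6.761×10^-9 = 1.64

Ω = 1.64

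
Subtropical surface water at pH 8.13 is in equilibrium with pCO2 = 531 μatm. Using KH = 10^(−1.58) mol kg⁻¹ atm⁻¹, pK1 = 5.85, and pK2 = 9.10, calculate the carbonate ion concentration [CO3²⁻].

[CO2*] = KH · pCO2 = 10^(−1.58) × 531×10^-6 = 1.397×10^-5 mol/kg
α₀ = 1/(1 + K1/[H⁺] + K1K2/[H⁺]²) = 1/(1 + 10^+2.28 + 10^+1.31) = 0.004718
DIC = [CO2*]/α₀ = 1.397×10^-5 / 0.004718 = 2.960 mmol/kg
[CO3²⁻] = α₂·DIC; α₂ = 0.09633, so [CO3²⁻] = 0.09633 × 2.960 = 0.285 mmol/kg

[CO3²⁻] = 0.285 mmol/kg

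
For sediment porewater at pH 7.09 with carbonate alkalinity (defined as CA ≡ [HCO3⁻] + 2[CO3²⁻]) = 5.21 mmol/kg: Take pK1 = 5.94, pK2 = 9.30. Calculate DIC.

DIC = 5.54 mmol/kg

CA = [HCO3⁻] + 2[CO3²⁻] = (α₁ + 2α₂)·DIC
At pH 7.09: [H⁺]/K1 = 10^-1.15 = 0.070795, K2/[H⁺] = 10^-2.21 = 0.0061660
α₁ = 1/(1 + 0.070795 + 0.0061660) = 1/1.0770 = 0.9285; α₂ = α₁·K2/[H⁺] = 0.005725
α₁ + 2α₂ = 0.9400
DIC = CA / (α₁ + 2α₂) = 5.21 / 0.9400 = 5.54 mmol/kg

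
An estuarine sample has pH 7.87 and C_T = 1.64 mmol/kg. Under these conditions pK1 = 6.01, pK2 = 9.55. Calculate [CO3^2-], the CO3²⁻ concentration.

α₂ = 1 / (1 + [H⁺]/K2 + [H⁺]²/(K1K2)) = 1 / (1 + 10^+1.68 + 10^-0.18)
   = 1 / (1 + 47.863 + 0.66069) = 1/49.524 = 0.02019
[CO3²⁻] = α₂ × DIC = 0.02019 × 1.64 = 0.0331 mmol/kg

[CO3²⁻] = 0.0331 mmol/kg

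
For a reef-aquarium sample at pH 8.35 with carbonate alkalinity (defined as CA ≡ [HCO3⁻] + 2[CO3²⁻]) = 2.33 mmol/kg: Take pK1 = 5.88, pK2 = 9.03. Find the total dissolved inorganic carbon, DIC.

DIC = 1.99 mmol/kg

CA = [HCO3⁻] + 2[CO3²⁻] = (α₁ + 2α₂)·DIC
At pH 8.35: [H⁺]/K1 = 10^-2.47 = 0.0033884, K2/[H⁺] = 10^-0.68 = 0.20893
α₁ = 1/(1 + 0.0033884 + 0.20893) = 1/1.2123 = 0.8249; α₂ = α₁·K2/[H⁺] = 0.1723
α₁ + 2α₂ = 1.1695
DIC = CA / (α₁ + 2α₂) = 2.33 / 1.1695 = 1.99 mmol/kg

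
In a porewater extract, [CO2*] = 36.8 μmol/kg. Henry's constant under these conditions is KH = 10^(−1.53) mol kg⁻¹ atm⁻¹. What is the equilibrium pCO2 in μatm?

pCO2 = 1250 μatm

KH = 10^(−1.53) = 2.951×10^-2 mol kg⁻¹ atm⁻¹
pCO2 = [CO2*]/KH = 36.8×10^-6 / 2.951×10^-2 = 1.25×10^-3 atm = 1250 μatm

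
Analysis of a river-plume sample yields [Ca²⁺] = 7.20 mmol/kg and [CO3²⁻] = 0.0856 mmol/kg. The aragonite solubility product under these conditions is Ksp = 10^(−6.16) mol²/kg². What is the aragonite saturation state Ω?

Ksp = 10^(−6.16) = 6.918×10^-7
Ω = [Ca²⁺][CO3²⁻]/Ksp = (7.20×10^-3)(0.0856×10^-3) / 6.918×10^-7 = 0.891

Ω = 0.891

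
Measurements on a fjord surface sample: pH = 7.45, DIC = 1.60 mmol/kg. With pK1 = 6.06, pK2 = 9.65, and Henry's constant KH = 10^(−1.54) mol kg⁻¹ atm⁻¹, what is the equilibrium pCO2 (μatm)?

α₀ = 1 / (1 + K1/[H⁺] + K1K2/[H⁺]²) = 1 / (1 + 10^+1.39 + 10^-0.81)
   = 1 / (1 + 24.547 + 0.15488) = 1/25.702 = 0.03891
[CO2*] = α₀ × DIC = 0.03891 × 1.60 = 0.06225 mmol/kg
pCO2 = [CO2*]/KH = 6.225×10^-5 / 2.884×10^-2 = 2160 μatm

pCO2 = 2160 μatm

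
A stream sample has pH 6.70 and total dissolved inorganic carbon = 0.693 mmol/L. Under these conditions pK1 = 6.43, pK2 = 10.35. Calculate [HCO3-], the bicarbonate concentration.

α₁ = 1 / (1 + [H⁺]/K1 + K2/[H⁺]) = 1 / (1 + 10^-0.27 + 10^-3.65)
   = 1 / (1 + 0.53703 + 0.00022387) = 1/1.5373 = 0.6505
[HCO3⁻] = α₁ × DIC = 0.6505 × 0.693 = 0.451 mmol/L

[HCO3⁻] = 0.451 mmol/L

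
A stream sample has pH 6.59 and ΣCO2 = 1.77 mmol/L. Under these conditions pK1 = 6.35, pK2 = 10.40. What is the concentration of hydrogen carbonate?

[HCO3⁻] = 1.12 mmol/L

α₁ = 1 / (1 + [H⁺]/K1 + K2/[H⁺]) = 1 / (1 + 10^-0.24 + 10^-3.81)
   = 1 / (1 + 0.57544 + 0.00015488) = 1/1.5756 = 0.6347
[HCO3⁻] = α₁ × DIC = 0.6347 × 1.77 = 1.12 mmol/L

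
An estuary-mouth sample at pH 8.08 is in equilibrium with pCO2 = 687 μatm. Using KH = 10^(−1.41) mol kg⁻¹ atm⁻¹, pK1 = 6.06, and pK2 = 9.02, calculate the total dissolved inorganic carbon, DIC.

[CO2*] = KH · pCO2 = 10^(−1.41) × 687×10^-6 = 2.673×10^-5 mol/kg
α₀ = 1/(1 + K1/[H⁺] + K1K2/[H⁺]²) = 1/(1 + 10^+2.02 + 10^+1.08) = 0.008494
DIC = [CO2*]/α₀ = 2.673×10^-5 / 0.008494 = 3.15 mmol/kg

DIC = 3.15 mmol/kg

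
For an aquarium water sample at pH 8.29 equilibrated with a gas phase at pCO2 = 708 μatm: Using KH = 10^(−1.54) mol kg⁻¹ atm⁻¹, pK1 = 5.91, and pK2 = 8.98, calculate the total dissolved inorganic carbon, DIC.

DIC = 5.92 mmol/kg

[CO2*] = KH · pCO2 = 10^(−1.54) × 708×10^-6 = 2.042×10^-5 mol/kg
α₀ = 1/(1 + K1/[H⁺] + K1K2/[H⁺]²) = 1/(1 + 10^+2.38 + 10^+1.69) = 0.003450
DIC = [CO2*]/α₀ = 2.042×10^-5 / 0.003450 = 5.92 mmol/kg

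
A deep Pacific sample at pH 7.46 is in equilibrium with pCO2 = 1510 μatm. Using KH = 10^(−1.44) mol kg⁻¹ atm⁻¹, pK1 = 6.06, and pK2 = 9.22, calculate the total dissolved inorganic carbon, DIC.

[CO2*] = KH · pCO2 = 10^(−1.44) × 1510×10^-6 = 5.482×10^-5 mol/kg
α₀ = 1/(1 + K1/[H⁺] + K1K2/[H⁺]²) = 1/(1 + 10^+1.40 + 10^-0.36) = 0.03766
DIC = [CO2*]/α₀ = 5.482×10^-5 / 0.03766 = 1.46 mmol/kg

DIC = 1.46 mmol/kg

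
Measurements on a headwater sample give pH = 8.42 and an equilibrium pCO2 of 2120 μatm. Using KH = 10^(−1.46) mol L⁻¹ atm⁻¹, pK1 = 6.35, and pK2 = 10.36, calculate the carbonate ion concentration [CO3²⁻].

[CO3²⁻] = 0.0992 mmol/L

[CO2*] = KH · pCO2 = 10^(−1.46) × 2120×10^-6 = 7.351×10^-5 mol/L
α₀ = 1/(1 + K1/[H⁺] + K1K2/[H⁺]²) = 1/(1 + 10^+2.07 + 10^+0.13) = 0.008345
DIC = [CO2*]/α₀ = 7.351×10^-5 / 0.008345 = 8.809 mmol/L
[CO3²⁻] = α₂·DIC; α₂ = 0.01126, so [CO3²⁻] = 0.01126 × 8.809 = 0.0992 mmol/L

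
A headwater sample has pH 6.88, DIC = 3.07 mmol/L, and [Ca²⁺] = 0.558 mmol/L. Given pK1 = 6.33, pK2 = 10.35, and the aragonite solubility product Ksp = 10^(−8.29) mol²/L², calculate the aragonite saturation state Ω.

Ω = 0.0883

α₂ = 1 / (1 + [H⁺]/K2 + [H⁺]²/(K1K2)) = 1 / (1 + 10^+3.47 + 10^+2.92)
   = 1 / (1 + 2951.2 + 831.76) = 1/3784.0 = 0.0002643
[CO3²⁻] = α₂ × DIC = 0.0002643 × 3.07 = 0.0008113 mmol/L = 0.8113 μmol/L
Ksp = 10^(−8.29) = 5.129×10^-9
Ω = [Ca²⁺][CO3²⁻]/Ksp = (0.558×10^-3)(8.113×10^-7) / 5.129×10^-9 = 0.0883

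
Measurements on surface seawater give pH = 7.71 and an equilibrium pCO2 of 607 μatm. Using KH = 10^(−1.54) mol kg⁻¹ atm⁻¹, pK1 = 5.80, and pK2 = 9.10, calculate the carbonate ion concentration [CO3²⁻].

[CO2*] = KH · pCO2 = 10^(−1.54) × 607×10^-6 = 1.751×10^-5 mol/kg
α₀ = 1/(1 + K1/[H⁺] + K1K2/[H⁺]²) = 1/(1 + 10^+1.91 + 10^+0.52) = 0.01168
DIC = [CO2*]/α₀ = 1.751×10^-5 / 0.01168 = 1.498 mmol/kg
[CO3²⁻] = α₂·DIC; α₂ = 0.03869, so [CO3²⁻] = 0.03869 × 1.498 = 0.0580 mmol/kg

[CO3²⁻] = 0.0580 mmol/kg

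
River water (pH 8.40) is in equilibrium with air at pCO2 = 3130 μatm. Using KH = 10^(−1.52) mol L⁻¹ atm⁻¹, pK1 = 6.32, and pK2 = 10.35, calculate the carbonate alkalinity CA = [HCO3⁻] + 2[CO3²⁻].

CA = 11.6 mmol/L

[CO2*] = KH · pCO2 = 10^(−1.52) × 3130×10^-6 = 9.452×10^-5 mol/L
α₀ = 1/(1 + K1/[H⁺] + K1K2/[H⁺]²) = 1/(1 + 10^+2.08 + 10^+0.13) = 0.008158
DIC = [CO2*]/α₀ = 9.452×10^-5 / 0.008158 = 11.59 mmol/L
CA = (α₁ + 2α₂)·DIC = (0.9808 + 2×0.01101) × 11.59 = 11.6 mmol/L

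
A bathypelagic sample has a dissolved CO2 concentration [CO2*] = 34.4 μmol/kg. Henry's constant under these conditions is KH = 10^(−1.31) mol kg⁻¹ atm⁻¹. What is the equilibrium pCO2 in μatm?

pCO2 = 702 μatm

KH = 10^(−1.31) = 4.898×10^-2 mol kg⁻¹ atm⁻¹
pCO2 = [CO2*]/KH = 34.4×10^-6 / 4.898×10^-2 = 7.02×10^-4 atm = 702 μatm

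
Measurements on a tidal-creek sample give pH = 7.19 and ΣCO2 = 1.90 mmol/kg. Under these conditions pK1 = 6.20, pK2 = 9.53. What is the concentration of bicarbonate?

α₁ = 1 / (1 + [H⁺]/K1 + K2/[H⁺]) = 1 / (1 + 10^-0.99 + 10^-2.34)
   = 1 / (1 + 0.10233 + 0.0045709) = 1/1.1069 = 0.9034
[HCO3⁻] = α₁ × DIC = 0.9034 × 1.90 = 1.72 mmol/kg

[HCO3⁻] = 1.72 mmol/kg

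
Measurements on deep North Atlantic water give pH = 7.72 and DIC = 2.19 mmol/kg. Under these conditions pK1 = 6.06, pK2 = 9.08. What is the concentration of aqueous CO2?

[CO2*] = 0.0450 mmol/kg

α₀ = 1 / (1 + K1/[H⁺] + K1K2/[H⁺]²) = 1 / (1 + 10^+1.66 + 10^+0.30)
   = 1 / (1 + 45.709 + 1.9953) = 1/48.704 = 0.02053
[CO2*] = α₀ × DIC = 0.02053 × 2.19 = 0.0450 mmol/kg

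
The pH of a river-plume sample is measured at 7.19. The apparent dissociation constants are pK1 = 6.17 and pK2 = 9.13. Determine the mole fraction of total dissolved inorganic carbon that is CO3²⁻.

α₂ = 1 / (1 + [H⁺]/K2 + [H⁺]²/(K1K2)) = 1 / (1 + 10^+1.94 + 10^+0.92)
   = 1 / (1 + 87.096 + 8.3176) = 1/96.414 = 0.01037

α₂ = 0.0104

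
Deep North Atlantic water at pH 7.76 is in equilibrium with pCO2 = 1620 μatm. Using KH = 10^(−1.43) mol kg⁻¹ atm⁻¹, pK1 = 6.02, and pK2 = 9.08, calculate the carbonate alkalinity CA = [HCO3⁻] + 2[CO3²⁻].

[CO2*] = KH · pCO2 = 10^(−1.43) × 1620×10^-6 = 6.019×10^-5 mol/kg
α₀ = 1/(1 + K1/[H⁺] + K1K2/[H⁺]²) = 1/(1 + 10^+1.74 + 10^+0.42) = 0.01707
DIC = [CO2*]/α₀ = 6.019×10^-5 / 0.01707 = 3.526 mmol/kg
CA = (α₁ + 2α₂)·DIC = (0.9380 + 2×0.04490) × 3.526 = 3.62 mmol/kg

CA = 3.62 mmol/kg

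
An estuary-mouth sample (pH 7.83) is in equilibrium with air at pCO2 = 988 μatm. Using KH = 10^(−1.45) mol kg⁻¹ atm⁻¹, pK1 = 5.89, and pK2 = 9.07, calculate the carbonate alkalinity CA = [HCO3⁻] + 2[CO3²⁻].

[CO2*] = KH · pCO2 = 10^(−1.45) × 988×10^-6 = 3.506×10^-5 mol/kg
α₀ = 1/(1 + K1/[H⁺] + K1K2/[H⁺]²) = 1/(1 + 10^+1.94 + 10^+0.70) = 0.01074
DIC = [CO2*]/α₀ = 3.506×10^-5 / 0.01074 = 3.264 mmol/kg
CA = (α₁ + 2α₂)·DIC = (0.9354 + 2×0.05383) × 3.264 = 3.40 mmol/kg

CA = 3.40 mmol/kg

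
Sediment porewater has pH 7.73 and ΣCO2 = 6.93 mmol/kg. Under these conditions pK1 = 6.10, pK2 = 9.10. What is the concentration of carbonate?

[CO3²⁻] = 0.277 mmol/kg

α₂ = 1 / (1 + [H⁺]/K2 + [H⁺]²/(K1K2)) = 1 / (1 + 10^+1.37 + 10^-0.26)
   = 1 / (1 + 23.442 + 0.54954) = 1/24.992 = 0.04001
[CO3²⁻] = α₂ × DIC = 0.04001 × 6.93 = 0.277 mmol/kg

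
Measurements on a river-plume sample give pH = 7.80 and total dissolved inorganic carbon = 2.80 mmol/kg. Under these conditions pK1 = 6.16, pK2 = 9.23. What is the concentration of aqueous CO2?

α₀ = 1 / (1 + K1/[H⁺] + K1K2/[H⁺]²) = 1 / (1 + 10^+1.64 + 10^+0.21)
   = 1 / (1 + 43.652 + 1.6218) = 1/46.273 = 0.02161
[CO2*] = α₀ × DIC = 0.02161 × 2.80 = 0.0605 mmol/kg

[CO2*] = 0.0605 mmol/kg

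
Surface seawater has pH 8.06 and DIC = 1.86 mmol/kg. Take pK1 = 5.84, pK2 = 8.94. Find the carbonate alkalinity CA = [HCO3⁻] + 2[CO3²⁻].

CA = [HCO3⁻] + 2[CO3²⁻] = (α₁ + 2α₂)·DIC
At pH 8.06: [H⁺]/K1 = 10^-2.22 = 0.0060256, K2/[H⁺] = 10^-0.88 = 0.13183
α₁ = 1/(1 + 0.0060256 + 0.13183) = 1/1.1379 = 0.8788; α₂ = α₁·K2/[H⁺] = 0.1159
α₁ + 2α₂ = 1.1106
CA = 1.1106 × 1.86 = 2.07 mmol/kg

CA = 2.07 mmol/kg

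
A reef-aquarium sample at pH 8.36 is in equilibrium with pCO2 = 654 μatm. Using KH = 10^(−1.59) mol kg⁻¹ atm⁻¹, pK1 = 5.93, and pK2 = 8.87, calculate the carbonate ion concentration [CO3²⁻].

[CO3²⁻] = 1.40 mmol/kg

[CO2*] = KH · pCO2 = 10^(−1.59) × 654×10^-6 = 1.681×10^-5 mol/kg
α₀ = 1/(1 + K1/[H⁺] + K1K2/[H⁺]²) = 1/(1 + 10^+2.43 + 10^+1.92) = 0.002830
DIC = [CO2*]/α₀ = 1.681×10^-5 / 0.002830 = 5.940 mmol/kg
[CO3²⁻] = α₂·DIC; α₂ = 0.2354, so [CO3²⁻] = 0.2354 × 5.940 = 1.40 mmol/kg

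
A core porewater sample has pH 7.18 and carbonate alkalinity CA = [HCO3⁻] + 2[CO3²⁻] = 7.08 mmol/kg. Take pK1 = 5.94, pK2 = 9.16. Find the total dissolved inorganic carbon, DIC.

CA = [HCO3⁻] + 2[CO3²⁻] = (α₁ + 2α₂)·DIC
At pH 7.18: [H⁺]/K1 = 10^-1.24 = 0.057544, K2/[H⁺] = 10^-1.98 = 0.010471
α₁ = 1/(1 + 0.057544 + 0.010471) = 1/1.0680 = 0.9363; α₂ = α₁·K2/[H⁺] = 0.009804
α₁ + 2α₂ = 0.9559
DIC = CA / (α₁ + 2α₂) = 7.08 / 0.9559 = 7.41 mmol/kg

DIC = 7.41 mmol/kg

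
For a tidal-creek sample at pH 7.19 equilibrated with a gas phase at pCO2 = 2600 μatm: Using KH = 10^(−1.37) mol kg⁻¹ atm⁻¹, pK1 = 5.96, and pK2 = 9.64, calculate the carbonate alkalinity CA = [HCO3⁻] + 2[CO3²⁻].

[CO2*] = KH · pCO2 = 10^(−1.37) × 2600×10^-6 = 1.109×10^-4 mol/kg
α₀ = 1/(1 + K1/[H⁺] + K1K2/[H⁺]²) = 1/(1 + 10^+1.23 + 10^-1.22) = 0.05542
DIC = [CO2*]/α₀ = 1.109×10^-4 / 0.05542 = 2.001 mmol/kg
CA = (α₁ + 2α₂)·DIC = (0.9412 + 2×0.003340) × 2.001 = 1.90 mmol/kg

CA = 1.90 mmol/kg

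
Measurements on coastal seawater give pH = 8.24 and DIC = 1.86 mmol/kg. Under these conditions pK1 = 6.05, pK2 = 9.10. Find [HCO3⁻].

α₁ = 1 / (1 + [H⁺]/K1 + K2/[H⁺]) = 1 / (1 + 10^-2.19 + 10^-0.86)
   = 1 / (1 + 0.0064565 + 0.13804) = 1/1.1445 = 0.8737
[HCO3⁻] = α₁ × DIC = 0.8737 × 1.86 = 1.63 mmol/kg

[HCO3⁻] = 1.63 mmol/kg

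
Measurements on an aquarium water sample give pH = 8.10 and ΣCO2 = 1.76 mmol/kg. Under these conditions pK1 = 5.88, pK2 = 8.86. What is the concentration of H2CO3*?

α₀ = 1 / (1 + K1/[H⁺] + K1K2/[H⁺]²) = 1 / (1 + 10^+2.22 + 10^+1.46)
   = 1 / (1 + 165.96 + 28.840) = 1/195.80 = 0.005107
[CO2*] = α₀ × DIC = 0.005107 × 1.76 = 0.00899 mmol/kg = 8.99 μmol/kg

[CO2*] = 8.99 μmol/kg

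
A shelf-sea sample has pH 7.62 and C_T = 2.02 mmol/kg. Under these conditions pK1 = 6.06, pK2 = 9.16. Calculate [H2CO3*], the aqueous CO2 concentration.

α₀ = 1 / (1 + K1/[H⁺] + K1K2/[H⁺]²) = 1 / (1 + 10^+1.56 + 10^+0.02)
   = 1 / (1 + 36.308 + 1.0471) = 1/38.355 = 0.02607
[CO2*] = α₀ × DIC = 0.02607 × 2.02 = 0.0527 mmol/kg

[CO2*] = 0.0527 mmol/kg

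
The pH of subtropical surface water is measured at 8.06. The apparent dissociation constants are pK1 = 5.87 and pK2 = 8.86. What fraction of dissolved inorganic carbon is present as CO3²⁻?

α₂ = 1 / (1 + [H⁺]/K2 + [H⁺]²/(K1K2)) = 1 / (1 + 10^+0.80 + 10^-1.39)
   = 1 / (1 + 6.3096 + 0.040738) = 1/7.3503 = 0.1360

α₂ = 0.136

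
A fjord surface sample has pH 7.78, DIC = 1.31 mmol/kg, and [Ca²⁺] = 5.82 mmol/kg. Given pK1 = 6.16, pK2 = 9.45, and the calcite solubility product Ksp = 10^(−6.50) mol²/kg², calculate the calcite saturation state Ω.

α₂ = 1 / (1 + [H⁺]/K2 + [H⁺]²/(K1K2)) = 1 / (1 + 10^+1.67 + 10^+0.05)
   = 1 / (1 + 46.774 + 1.1220) = 1/48.896 = 0.02045
[CO3²⁻] = α₂ × DIC = 0.02045 × 1.31 = 0.02679 mmol/kg
Ksp = 10^(−6.50) = 3.162×10^-7
Ω = [Ca²⁺][CO3²⁻]/Ksp = (5.82×10^-3)(2.679×10^-5) / 3.162×10^-7 = 0.493

Ω = 0.493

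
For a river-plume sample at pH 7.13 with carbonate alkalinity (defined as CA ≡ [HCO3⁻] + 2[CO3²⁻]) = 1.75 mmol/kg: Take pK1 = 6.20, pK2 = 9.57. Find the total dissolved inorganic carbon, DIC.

DIC = 1.95 mmol/kg

CA = [HCO3⁻] + 2[CO3²⁻] = (α₁ + 2α₂)·DIC
At pH 7.13: [H⁺]/K1 = 10^-0.93 = 0.11749, K2/[H⁺] = 10^-2.44 = 0.0036308
α₁ = 1/(1 + 0.11749 + 0.0036308) = 1/1.1211 = 0.8920; α₂ = α₁·K2/[H⁺] = 0.003239
α₁ + 2α₂ = 0.8984
DIC = CA / (α₁ + 2α₂) = 1.75 / 0.8984 = 1.95 mmol/kg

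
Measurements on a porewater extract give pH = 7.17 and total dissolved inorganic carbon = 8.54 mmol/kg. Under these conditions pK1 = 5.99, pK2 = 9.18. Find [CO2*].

α₀ = 1 / (1 + K1/[H⁺] + K1K2/[H⁺]²) = 1 / (1 + 10^+1.18 + 10^-0.83)
   = 1 / (1 + 15.136 + 0.14791) = 1/16.284 = 0.06141
[CO2*] = α₀ × DIC = 0.06141 × 8.54 = 0.524 mmol/kg

[CO2*] = 0.524 mmol/kg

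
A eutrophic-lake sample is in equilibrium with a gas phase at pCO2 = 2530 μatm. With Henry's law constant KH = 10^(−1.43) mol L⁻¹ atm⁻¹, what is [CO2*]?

[CO2*] = 94.0 μmol/L

KH = 10^(−1.43) = 3.715×10^-2 mol L⁻¹ atm⁻¹
[CO2*] = KH · pCO2 = 3.715×10^-2 × 2530×10^-6 atm = 9.40×10^-5 mol/L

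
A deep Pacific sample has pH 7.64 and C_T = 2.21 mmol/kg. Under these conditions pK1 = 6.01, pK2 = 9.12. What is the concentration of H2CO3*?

α₀ = 1 / (1 + K1/[H⁺] + K1K2/[H⁺]²) = 1 / (1 + 10^+1.63 + 10^+0.15)
   = 1 / (1 + 42.658 + 1.4125) = 1/45.070 = 0.02219
[CO2*] = α₀ × DIC = 0.02219 × 2.21 = 0.0490 mmol/kg

[CO2*] = 0.0490 mmol/kg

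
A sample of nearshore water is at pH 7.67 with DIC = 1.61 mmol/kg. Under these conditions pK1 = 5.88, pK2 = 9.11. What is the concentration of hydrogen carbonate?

[HCO3⁻] = 1.53 mmol/kg

α₁ = 1 / (1 + [H⁺]/K1 + K2/[H⁺]) = 1 / (1 + 10^-1.79 + 10^-1.44)
   = 1 / (1 + 0.016218 + 0.036308) = 1/1.0525 = 0.9501
[HCO3⁻] = α₁ × DIC = 0.9501 × 1.61 = 1.53 mmol/kg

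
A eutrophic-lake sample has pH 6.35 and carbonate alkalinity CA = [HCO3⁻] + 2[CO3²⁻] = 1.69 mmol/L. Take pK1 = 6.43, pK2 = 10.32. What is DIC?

CA = [HCO3⁻] + 2[CO3²⁻] = (α₁ + 2α₂)·DIC
At pH 6.35: [H⁺]/K1 = 10^0.08 = 1.2023, K2/[H⁺] = 10^-3.97 = 0.00010715
α₁ = 1/(1 + 1.2023 + 0.00010715) = 1/2.2024 = 0.4541; α₂ = α₁·K2/[H⁺] = 4.865×10^-5
α₁ + 2α₂ = 0.4542
DIC = CA / (α₁ + 2α₂) = 1.69 / 0.4542 = 3.72 mmol/L

DIC = 3.72 mmol/L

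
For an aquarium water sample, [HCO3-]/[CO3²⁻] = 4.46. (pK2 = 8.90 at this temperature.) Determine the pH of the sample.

From K2 = [H⁺][CO3²⁻]/[HCO3-]:  pH = pK2 − log₁₀([HCO3-]/[CO3²⁻])
log₁₀(4.46) = +0.649
pH = 8.90 − (+0.649) = 8.25

pH = 8.25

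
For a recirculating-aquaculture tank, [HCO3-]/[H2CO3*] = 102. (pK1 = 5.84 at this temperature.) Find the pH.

pH = 7.85

From K1 = [H⁺][HCO3-]/[H2CO3*]:  pH = pK1 + log₁₀([HCO3-]/[H2CO3*])
log₁₀(102) = +2.009
pH = 5.84 + (+2.009) = 7.85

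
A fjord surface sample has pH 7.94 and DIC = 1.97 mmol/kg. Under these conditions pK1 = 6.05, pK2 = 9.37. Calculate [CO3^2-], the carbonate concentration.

[CO3²⁻] = 0.0697 mmol/kg

α₂ = 1 / (1 + [H⁺]/K2 + [H⁺]²/(K1K2)) = 1 / (1 + 10^+1.43 + 10^-0.46)
   = 1 / (1 + 26.915 + 0.34674) = 1/28.262 = 0.03538
[CO3²⁻] = α₂ × DIC = 0.03538 × 1.97 = 0.0697 mmol/kg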